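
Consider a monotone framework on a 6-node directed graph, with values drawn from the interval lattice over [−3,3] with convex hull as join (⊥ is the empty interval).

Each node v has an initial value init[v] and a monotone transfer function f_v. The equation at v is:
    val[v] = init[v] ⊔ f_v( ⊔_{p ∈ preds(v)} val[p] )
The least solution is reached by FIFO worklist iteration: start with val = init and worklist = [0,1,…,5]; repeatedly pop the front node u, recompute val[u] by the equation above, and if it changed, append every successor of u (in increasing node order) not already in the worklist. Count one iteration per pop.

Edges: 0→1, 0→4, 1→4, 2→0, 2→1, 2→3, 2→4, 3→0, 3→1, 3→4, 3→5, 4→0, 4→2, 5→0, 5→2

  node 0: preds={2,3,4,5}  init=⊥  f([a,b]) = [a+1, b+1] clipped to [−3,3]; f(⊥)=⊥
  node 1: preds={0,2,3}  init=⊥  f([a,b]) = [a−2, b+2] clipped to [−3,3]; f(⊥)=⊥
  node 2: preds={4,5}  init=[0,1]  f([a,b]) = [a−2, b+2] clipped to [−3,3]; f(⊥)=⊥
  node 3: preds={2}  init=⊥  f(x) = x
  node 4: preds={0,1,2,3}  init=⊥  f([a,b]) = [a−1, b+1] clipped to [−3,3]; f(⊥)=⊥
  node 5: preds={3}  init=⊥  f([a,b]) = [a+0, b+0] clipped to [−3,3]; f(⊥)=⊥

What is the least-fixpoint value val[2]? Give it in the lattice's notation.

Iteration log — 19 steps:
  step 1. node 0  ⊔preds=[0,1]  new=[1,2]  old=⊥  +wl: 
  step 2. node 1  ⊔preds=[0,2]  new=[-2,3]  old=⊥  +wl: 
  step 3. node 2  ⊔preds=⊥  new=[0,1]  stable
  step 4. node 3  ⊔preds=[0,1]  new=[0,1]  old=⊥  +wl: 0,1
  step 5. node 4  ⊔preds=[-2,3]  new=[-3,3]  old=⊥  +wl: 2
  step 6. node 5  ⊔preds=[0,1]  new=[0,1]  old=⊥  +wl: 
  step 7. node 0  ⊔preds=[-3,3]  new=[-2,3]  old=[1,2]  +wl: 4
  step 8. node 1  ⊔preds=[-2,3]  new=[-3,3]  old=[-2,3]  +wl: 
  step 9. node 2  ⊔preds=[-3,3]  new=[-3,3]  old=[0,1]  +wl: 0,1,3
  step 10. node 4  ⊔preds=[-3,3]  new=[-3,3]  stable
  step 11. node 0  ⊔preds=[-3,3]  new=[-2,3]  stable
  step 12. node 1  ⊔preds=[-3,3]  new=[-3,3]  stable
  step 13. node 3  ⊔preds=[-3,3]  new=[-3,3]  old=[0,1]  +wl: 0,1,4,5
  step 14. node 0  ⊔preds=[-3,3]  new=[-2,3]  stable
  step 15. node 1  ⊔preds=[-3,3]  new=[-3,3]  stable
  step 16. node 4  ⊔preds=[-3,3]  new=[-3,3]  stable
  step 17. node 5  ⊔preds=[-3,3]  new=[-3,3]  old=[0,1]  +wl: 0,2
  step 18. node 0  ⊔preds=[-3,3]  new=[-2,3]  stable
  step 19. node 2  ⊔preds=[-3,3]  new=[-3,3]  stable

Least fixpoint reached:
  node 0: [-2,3]
  node 1: [-3,3]
  node 2: [-3,3]
  node 3: [-3,3]
  node 4: [-3,3]
  node 5: [-3,3]

[-3,3]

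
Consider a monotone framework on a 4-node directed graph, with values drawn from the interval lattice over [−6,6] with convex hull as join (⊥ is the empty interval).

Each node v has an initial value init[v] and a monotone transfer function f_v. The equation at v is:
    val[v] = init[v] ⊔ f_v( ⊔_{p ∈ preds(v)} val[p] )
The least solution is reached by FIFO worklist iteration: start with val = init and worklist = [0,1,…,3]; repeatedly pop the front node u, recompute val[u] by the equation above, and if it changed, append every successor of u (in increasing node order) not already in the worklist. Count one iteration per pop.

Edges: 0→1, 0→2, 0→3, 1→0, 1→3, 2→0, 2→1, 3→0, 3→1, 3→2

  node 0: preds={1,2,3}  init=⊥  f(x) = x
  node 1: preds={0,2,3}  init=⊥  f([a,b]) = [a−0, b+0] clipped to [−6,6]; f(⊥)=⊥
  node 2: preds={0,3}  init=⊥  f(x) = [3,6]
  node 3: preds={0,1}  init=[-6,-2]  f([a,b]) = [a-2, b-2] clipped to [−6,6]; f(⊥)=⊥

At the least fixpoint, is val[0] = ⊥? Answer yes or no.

Worklist (11 pops):
  #1 pop 0: in=[-6,-2] → [-6,-2] (was ⊥); enqueue []
  #2 pop 1: in=[-6,-2] → [-6,-2] (was ⊥); enqueue [0]
  #3 pop 2: in=[-6,-2] → [3,6] (was ⊥); enqueue [1]
  #4 pop 3: in=[-6,-2] → [-6,-2] (no change)
  #5 pop 0: in=[-6,6] → [-6,6] (was [-6,-2]); enqueue [2,3]
  #6 pop 1: in=[-6,6] → [-6,6] (was [-6,-2]); enqueue [0]
  #7 pop 2: in=[-6,6] → [3,6] (no change)
  #8 pop 3: in=[-6,6] → [-6,4] (was [-6,-2]); enqueue [1,2]
  #9 pop 0: in=[-6,6] → [-6,6] (no change)
  #10 pop 1: in=[-6,6] → [-6,6] (no change)
  #11 pop 2: in=[-6,6] → [3,6] (no change)

Fixpoint:
  val[0] = [-6,6]
  val[1] = [-6,6]
  val[2] = [3,6]
  val[3] = [-6,4]

no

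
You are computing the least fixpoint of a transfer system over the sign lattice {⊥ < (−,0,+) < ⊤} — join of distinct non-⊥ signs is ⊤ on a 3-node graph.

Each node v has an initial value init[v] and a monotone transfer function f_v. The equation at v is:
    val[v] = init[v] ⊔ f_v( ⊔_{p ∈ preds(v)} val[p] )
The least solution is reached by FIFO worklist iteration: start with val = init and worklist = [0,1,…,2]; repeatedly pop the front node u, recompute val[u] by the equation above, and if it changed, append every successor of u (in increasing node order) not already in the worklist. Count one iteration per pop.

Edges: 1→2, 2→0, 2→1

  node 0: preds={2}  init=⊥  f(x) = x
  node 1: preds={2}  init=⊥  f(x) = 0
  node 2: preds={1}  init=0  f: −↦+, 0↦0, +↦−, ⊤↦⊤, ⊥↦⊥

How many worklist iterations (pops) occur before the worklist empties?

Worklist (3 pops):
  #1 pop 0: in=0 → 0 (was ⊥); enqueue []
  #2 pop 1: in=0 → 0 (was ⊥); enqueue []
  #3 pop 2: in=0 → 0 (no change)

Fixpoint:
  val[0] = 0
  val[1] = 0
  val[2] = 0

3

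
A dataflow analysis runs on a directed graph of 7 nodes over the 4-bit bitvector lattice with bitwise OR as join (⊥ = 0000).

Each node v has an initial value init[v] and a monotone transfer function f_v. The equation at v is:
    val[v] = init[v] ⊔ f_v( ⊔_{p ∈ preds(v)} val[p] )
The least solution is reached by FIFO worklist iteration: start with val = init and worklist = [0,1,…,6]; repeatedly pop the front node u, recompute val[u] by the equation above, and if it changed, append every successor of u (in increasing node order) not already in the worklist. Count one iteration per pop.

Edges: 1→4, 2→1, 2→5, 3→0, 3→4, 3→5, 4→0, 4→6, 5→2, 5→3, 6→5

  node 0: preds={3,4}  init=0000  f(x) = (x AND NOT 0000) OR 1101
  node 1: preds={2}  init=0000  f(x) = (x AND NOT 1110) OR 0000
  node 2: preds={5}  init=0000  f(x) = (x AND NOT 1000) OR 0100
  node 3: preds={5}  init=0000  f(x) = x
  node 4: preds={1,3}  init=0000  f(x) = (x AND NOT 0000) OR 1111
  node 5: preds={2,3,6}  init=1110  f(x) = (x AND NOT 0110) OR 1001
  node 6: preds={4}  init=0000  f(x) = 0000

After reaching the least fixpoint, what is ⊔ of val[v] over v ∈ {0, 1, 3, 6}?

Trace (15 dequeues):
  [1] u=0 | in 0000 | out 1101 | prev 0000 | push {}
  [2] u=1 | in 0000 | out 0000 | ==
  [3] u=2 | in 1110 | out 0110 | prev 0000 | push {1}
  [4] u=3 | in 1110 | out 1110 | prev 0000 | push {0}
  [5] u=4 | in 1110 | out 1111 | prev 0000 | push {}
  [6] u=5 | in 1110 | out 1111 | prev 1110 | push {2,3}
  [7] u=6 | in 1111 | out 0000 | ==
  [8] u=1 | in 0110 | out 0000 | ==
  [9] u=0 | in 1111 | out 1111 | prev 1101 | push {}
  [10] u=2 | in 1111 | out 0111 | prev 0110 | push {1,5}
  [11] u=3 | in 1111 | out 1111 | prev 1110 | push {0,4}
  [12] u=1 | in 0111 | out 0001 | prev 0000 | push {}
  [13] u=5 | in 1111 | out 1111 | ==
  [14] u=0 | in 1111 | out 1111 | ==
  [15] u=4 | in 1111 | out 1111 | ==

Converged values:
  [0] 1111
  [1] 0001
  [2] 0111
  [3] 1111
  [4] 1111
  [5] 1111
  [6] 0000

1111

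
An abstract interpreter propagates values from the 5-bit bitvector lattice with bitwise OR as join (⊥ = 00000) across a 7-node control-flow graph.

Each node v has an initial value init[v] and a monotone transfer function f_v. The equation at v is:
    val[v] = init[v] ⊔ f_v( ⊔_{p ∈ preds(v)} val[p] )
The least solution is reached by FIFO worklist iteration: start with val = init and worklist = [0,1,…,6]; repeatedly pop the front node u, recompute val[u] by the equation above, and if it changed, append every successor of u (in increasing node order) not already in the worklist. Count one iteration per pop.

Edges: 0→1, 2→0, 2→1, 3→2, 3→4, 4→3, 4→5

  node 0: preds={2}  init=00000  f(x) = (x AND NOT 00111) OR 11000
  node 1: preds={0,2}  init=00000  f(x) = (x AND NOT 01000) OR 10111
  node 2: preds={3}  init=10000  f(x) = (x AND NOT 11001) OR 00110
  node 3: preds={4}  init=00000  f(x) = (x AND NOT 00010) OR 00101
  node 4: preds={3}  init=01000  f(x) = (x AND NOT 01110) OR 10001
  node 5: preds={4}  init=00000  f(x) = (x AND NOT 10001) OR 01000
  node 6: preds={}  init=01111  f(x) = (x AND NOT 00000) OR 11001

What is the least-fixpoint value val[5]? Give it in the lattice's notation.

01000

Worklist (13 pops):
  #1 pop 0: in=10000 → 11000 (was 00000); enqueue []
  #2 pop 1: in=11000 → 10111 (was 00000); enqueue []
  #3 pop 2: in=00000 → 10110 (was 10000); enqueue [0,1]
  #4 pop 3: in=01000 → 01101 (was 00000); enqueue [2]
  #5 pop 4: in=01101 → 11001 (was 01000); enqueue [3]
  #6 pop 5: in=11001 → 01000 (was 00000); enqueue []
  #7 pop 6: in=00000 → 11111 (was 01111); enqueue []
  #8 pop 0: in=10110 → 11000 (no change)
  #9 pop 1: in=11110 → 10111 (no change)
  #10 pop 2: in=01101 → 10110 (no change)
  #11 pop 3: in=11001 → 11101 (was 01101); enqueue [2,4]
  #12 pop 2: in=11101 → 10110 (no change)
  #13 pop 4: in=11101 → 11001 (no change)

Fixpoint:
  val[0] = 11000
  val[1] = 10111
  val[2] = 10110
  val[3] = 11101
  val[4] = 11001
  val[5] = 01000
  val[6] = 11111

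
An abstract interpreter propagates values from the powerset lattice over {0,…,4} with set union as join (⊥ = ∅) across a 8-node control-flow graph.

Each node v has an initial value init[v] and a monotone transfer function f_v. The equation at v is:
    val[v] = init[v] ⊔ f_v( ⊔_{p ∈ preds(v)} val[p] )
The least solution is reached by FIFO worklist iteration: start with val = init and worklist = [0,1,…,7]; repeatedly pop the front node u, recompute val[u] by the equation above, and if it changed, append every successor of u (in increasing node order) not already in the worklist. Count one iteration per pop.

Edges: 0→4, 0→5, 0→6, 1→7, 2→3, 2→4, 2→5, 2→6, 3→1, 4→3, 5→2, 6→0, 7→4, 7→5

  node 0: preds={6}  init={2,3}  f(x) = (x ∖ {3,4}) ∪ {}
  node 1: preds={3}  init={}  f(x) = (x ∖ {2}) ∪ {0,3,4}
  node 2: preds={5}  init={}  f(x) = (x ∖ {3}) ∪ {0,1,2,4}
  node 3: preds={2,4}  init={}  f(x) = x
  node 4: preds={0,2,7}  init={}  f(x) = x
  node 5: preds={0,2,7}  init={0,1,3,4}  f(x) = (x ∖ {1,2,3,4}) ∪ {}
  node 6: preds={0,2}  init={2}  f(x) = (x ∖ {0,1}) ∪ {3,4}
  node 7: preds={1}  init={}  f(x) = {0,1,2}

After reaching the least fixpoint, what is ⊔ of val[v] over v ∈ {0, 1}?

{0,1,2,3,4}

Trace (15 dequeues):
  [1] u=0 | in {2} | out {2,3} | ==
  [2] u=1 | in {} | out {0,3,4} | prev {} | push {}
  [3] u=2 | in {0,1,3,4} | out {0,1,2,4} | prev {} | push {}
  [4] u=3 | in {0,1,2,4} | out {0,1,2,4} | prev {} | push {1}
  [5] u=4 | in {0,1,2,3,4} | out {0,1,2,3,4} | prev {} | push {3}
  [6] u=5 | in {0,1,2,3,4} | out {0,1,3,4} | ==
  [7] u=6 | in {0,1,2,3,4} | out {2,3,4} | prev {2} | push {0}
  [8] u=7 | in {0,3,4} | out {0,1,2} | prev {} | push {4,5}
  [9] u=1 | in {0,1,2,4} | out {0,1,3,4} | prev {0,3,4} | push {7}
  [10] u=3 | in {0,1,2,3,4} | out {0,1,2,3,4} | prev {0,1,2,4} | push {1}
  [11] u=0 | in {2,3,4} | out {2,3} | ==
  [12] u=4 | in {0,1,2,3,4} | out {0,1,2,3,4} | ==
  [13] u=5 | in {0,1,2,3,4} | out {0,1,3,4} | ==
  [14] u=7 | in {0,1,3,4} | out {0,1,2} | ==
  [15] u=1 | in {0,1,2,3,4} | out {0,1,3,4} | ==

Converged values:
  [0] {2,3}
  [1] {0,1,3,4}
  [2] {0,1,2,4}
  [3] {0,1,2,3,4}
  [4] {0,1,2,3,4}
  [5] {0,1,3,4}
  [6] {2,3,4}
  [7] {0,1,2}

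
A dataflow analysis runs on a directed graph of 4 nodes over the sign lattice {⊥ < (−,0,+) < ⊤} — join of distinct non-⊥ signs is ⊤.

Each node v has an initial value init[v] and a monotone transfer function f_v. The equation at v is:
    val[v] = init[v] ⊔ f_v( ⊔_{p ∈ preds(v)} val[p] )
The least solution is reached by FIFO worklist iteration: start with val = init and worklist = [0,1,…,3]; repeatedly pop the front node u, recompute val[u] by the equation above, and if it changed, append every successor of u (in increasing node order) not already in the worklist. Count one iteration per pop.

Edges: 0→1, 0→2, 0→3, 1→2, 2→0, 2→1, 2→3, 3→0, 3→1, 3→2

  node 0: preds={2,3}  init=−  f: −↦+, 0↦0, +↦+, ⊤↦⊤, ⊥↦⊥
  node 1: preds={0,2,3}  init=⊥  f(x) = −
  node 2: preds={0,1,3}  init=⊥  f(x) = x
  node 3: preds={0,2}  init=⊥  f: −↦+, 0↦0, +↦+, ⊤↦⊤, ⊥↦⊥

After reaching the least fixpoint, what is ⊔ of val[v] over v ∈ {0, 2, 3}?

⊤

Iteration log — 11 steps:
  step 1. node 0  ⊔preds=⊥  new=−  stable
  step 2. node 1  ⊔preds=−  new=−  old=⊥  +wl: 
  step 3. node 2  ⊔preds=−  new=−  old=⊥  +wl: 0,1
  step 4. node 3  ⊔preds=−  new=+  old=⊥  +wl: 2
  step 5. node 0  ⊔preds=⊤  new=⊤  old=−  +wl: 3
  step 6. node 1  ⊔preds=⊤  new=−  stable
  step 7. node 2  ⊔preds=⊤  new=⊤  old=−  +wl: 0,1
  step 8. node 3  ⊔preds=⊤  new=⊤  old=+  +wl: 2
  step 9. node 0  ⊔preds=⊤  new=⊤  stable
  step 10. node 1  ⊔preds=⊤  new=−  stable
  step 11. node 2  ⊔preds=⊤  new=⊤  stable

Least fixpoint reached:
  node 0: ⊤
  node 1: −
  node 2: ⊤
  node 3: ⊤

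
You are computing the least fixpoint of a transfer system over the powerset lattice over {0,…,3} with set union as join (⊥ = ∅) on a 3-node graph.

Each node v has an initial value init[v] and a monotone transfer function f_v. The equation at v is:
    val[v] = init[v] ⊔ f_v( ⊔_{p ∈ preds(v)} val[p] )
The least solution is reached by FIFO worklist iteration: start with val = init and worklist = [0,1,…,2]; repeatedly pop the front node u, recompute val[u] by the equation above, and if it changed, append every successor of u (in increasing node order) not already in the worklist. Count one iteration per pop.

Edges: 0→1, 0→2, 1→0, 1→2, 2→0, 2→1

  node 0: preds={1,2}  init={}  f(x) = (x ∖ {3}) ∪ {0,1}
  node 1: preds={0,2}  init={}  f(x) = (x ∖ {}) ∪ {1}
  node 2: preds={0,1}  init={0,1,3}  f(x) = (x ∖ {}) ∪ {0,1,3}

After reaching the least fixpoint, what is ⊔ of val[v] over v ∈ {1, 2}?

{0,1,3}

Worklist (4 pops):
  #1 pop 0: in={0,1,3} → {0,1} (was {}); enqueue []
  #2 pop 1: in={0,1,3} → {0,1,3} (was {}); enqueue [0]
  #3 pop 2: in={0,1,3} → {0,1,3} (no change)
  #4 pop 0: in={0,1,3} → {0,1} (no change)

Fixpoint:
  val[0] = {0,1}
  val[1] = {0,1,3}
  val[2] = {0,1,3}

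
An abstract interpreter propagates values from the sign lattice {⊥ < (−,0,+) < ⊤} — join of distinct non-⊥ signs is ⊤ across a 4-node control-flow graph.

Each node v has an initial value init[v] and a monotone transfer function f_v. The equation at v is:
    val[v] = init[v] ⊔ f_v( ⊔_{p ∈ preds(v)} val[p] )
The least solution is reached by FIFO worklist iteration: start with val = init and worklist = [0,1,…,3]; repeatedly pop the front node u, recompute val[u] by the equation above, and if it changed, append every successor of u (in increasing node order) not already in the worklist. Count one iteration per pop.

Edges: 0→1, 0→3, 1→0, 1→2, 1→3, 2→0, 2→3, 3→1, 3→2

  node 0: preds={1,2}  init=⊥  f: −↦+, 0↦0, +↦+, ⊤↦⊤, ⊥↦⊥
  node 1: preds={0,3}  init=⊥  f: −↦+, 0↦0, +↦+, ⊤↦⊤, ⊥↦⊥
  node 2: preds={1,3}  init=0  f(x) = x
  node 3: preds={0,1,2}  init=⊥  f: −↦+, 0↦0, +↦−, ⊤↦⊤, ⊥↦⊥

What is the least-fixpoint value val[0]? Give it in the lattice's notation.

0

Iteration log — 7 steps:
  step 1. node 0  ⊔preds=0  new=0  old=⊥  +wl: 
  step 2. node 1  ⊔preds=0  new=0  old=⊥  +wl: 0
  step 3. node 2  ⊔preds=0  new=0  stable
  step 4. node 3  ⊔preds=0  new=0  old=⊥  +wl: 1,2
  step 5. node 0  ⊔preds=0  new=0  stable
  step 6. node 1  ⊔preds=0  new=0  stable
  step 7. node 2  ⊔preds=0  new=0  stable

Least fixpoint reached:
  node 0: 0
  node 1: 0
  node 2: 0
  node 3: 0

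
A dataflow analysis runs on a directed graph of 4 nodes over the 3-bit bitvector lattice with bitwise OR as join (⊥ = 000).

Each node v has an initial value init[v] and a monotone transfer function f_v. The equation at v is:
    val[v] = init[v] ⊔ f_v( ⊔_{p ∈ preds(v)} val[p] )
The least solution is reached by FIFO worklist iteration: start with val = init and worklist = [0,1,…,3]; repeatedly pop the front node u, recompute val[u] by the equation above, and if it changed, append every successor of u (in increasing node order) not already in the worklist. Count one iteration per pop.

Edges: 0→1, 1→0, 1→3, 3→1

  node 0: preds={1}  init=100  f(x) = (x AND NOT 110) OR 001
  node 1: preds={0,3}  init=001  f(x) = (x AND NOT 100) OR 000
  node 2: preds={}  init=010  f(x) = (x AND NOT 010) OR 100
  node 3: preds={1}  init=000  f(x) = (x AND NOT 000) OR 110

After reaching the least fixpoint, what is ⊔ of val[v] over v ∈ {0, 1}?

111

Worklist (7 pops):
  #1 pop 0: in=001 → 101 (was 100); enqueue []
  #2 pop 1: in=101 → 001 (no change)
  #3 pop 2: in=000 → 110 (was 010); enqueue []
  #4 pop 3: in=001 → 111 (was 000); enqueue [1]
  #5 pop 1: in=111 → 011 (was 001); enqueue [0,3]
  #6 pop 0: in=011 → 101 (no change)
  #7 pop 3: in=011 → 111 (no change)

Fixpoint:
  val[0] = 101
  val[1] = 011
  val[2] = 110
  val[3] = 111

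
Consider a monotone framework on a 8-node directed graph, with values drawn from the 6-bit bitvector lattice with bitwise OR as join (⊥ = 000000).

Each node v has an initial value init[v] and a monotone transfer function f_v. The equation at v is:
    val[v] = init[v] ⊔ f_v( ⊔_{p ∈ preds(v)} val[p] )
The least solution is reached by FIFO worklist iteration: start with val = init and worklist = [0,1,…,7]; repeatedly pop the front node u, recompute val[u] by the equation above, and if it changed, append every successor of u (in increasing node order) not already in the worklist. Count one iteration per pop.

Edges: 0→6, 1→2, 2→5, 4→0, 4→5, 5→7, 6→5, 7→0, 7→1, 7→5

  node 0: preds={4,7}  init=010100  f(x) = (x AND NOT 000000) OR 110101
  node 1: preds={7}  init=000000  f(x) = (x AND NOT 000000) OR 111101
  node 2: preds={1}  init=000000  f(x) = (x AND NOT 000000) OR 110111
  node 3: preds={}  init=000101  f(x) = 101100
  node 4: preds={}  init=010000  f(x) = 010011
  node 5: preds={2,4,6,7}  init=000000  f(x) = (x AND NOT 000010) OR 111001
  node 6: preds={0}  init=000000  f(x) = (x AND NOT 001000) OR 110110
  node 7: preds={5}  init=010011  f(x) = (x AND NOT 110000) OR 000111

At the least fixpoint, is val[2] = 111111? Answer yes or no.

Iteration log — 12 steps:
  step 1. node 0  ⊔preds=010011  new=110111  old=010100  +wl: 
  step 2. node 1  ⊔preds=010011  new=111111  old=000000  +wl: 
  step 3. node 2  ⊔preds=111111  new=111111  old=000000  +wl: 
  step 4. node 3  ⊔preds=000000  new=101101  old=000101  +wl: 
  step 5. node 4  ⊔preds=000000  new=010011  old=010000  +wl: 0
  step 6. node 5  ⊔preds=111111  new=111101  old=000000  +wl: 
  step 7. node 6  ⊔preds=110111  new=110111  old=000000  +wl: 5
  step 8. node 7  ⊔preds=111101  new=011111  old=010011  +wl: 1
  step 9. node 0  ⊔preds=011111  new=111111  old=110111  +wl: 6
  step 10. node 5  ⊔preds=111111  new=111101  stable
  step 11. node 1  ⊔preds=011111  new=111111  stable
  step 12. node 6  ⊔preds=111111  new=110111  stable

Least fixpoint reached:
  node 0: 111111
  node 1: 111111
  node 2: 111111
  node 3: 101101
  node 4: 010011
  node 5: 111101
  node 6: 110111
  node 7: 011111

yes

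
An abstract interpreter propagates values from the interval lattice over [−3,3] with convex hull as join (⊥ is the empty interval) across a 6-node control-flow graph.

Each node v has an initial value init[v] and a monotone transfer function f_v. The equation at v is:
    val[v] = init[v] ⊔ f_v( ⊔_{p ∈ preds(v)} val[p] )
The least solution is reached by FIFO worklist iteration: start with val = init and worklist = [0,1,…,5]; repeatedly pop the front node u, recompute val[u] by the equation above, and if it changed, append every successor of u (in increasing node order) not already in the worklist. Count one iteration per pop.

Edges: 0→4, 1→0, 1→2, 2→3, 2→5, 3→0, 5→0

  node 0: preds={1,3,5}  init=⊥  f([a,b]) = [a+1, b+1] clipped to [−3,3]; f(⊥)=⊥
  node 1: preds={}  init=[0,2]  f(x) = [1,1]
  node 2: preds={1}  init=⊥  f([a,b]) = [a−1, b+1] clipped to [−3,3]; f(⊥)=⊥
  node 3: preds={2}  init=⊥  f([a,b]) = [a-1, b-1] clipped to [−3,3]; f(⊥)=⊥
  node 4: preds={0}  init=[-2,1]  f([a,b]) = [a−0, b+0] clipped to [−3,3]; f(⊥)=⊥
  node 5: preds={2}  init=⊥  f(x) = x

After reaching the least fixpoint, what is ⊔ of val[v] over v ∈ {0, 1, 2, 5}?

[-1,3]

Iteration log — 8 steps:
  step 1. node 0  ⊔preds=[0,2]  new=[1,3]  old=⊥  +wl: 
  step 2. node 1  ⊔preds=⊥  new=[0,2]  stable
  step 3. node 2  ⊔preds=[0,2]  new=[-1,3]  old=⊥  +wl: 
  step 4. node 3  ⊔preds=[-1,3]  new=[-2,2]  old=⊥  +wl: 0
  step 5. node 4  ⊔preds=[1,3]  new=[-2,3]  old=[-2,1]  +wl: 
  step 6. node 5  ⊔preds=[-1,3]  new=[-1,3]  old=⊥  +wl: 
  step 7. node 0  ⊔preds=[-2,3]  new=[-1,3]  old=[1,3]  +wl: 4
  step 8. node 4  ⊔preds=[-1,3]  new=[-2,3]  stable

Least fixpoint reached:
  node 0: [-1,3]
  node 1: [0,2]
  node 2: [-1,3]
  node 3: [-2,2]
  node 4: [-2,3]
  node 5: [-1,3]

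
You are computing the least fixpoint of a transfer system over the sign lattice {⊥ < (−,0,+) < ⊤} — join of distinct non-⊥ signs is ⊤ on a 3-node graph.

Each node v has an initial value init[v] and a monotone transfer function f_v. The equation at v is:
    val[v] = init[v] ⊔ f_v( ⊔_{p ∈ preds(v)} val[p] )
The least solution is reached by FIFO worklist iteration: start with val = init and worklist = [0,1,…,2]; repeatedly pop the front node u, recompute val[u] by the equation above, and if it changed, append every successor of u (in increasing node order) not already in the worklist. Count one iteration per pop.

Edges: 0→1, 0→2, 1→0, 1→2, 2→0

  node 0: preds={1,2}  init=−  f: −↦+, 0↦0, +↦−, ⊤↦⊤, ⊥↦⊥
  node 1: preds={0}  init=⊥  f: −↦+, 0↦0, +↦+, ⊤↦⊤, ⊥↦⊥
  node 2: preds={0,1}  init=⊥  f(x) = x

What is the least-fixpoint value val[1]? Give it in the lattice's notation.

⊤

Trace (7 dequeues):
  [1] u=0 | in ⊥ | out − | ==
  [2] u=1 | in − | out + | prev ⊥ | push {0}
  [3] u=2 | in ⊤ | out ⊤ | prev ⊥ | push {}
  [4] u=0 | in ⊤ | out ⊤ | prev − | push {1,2}
  [5] u=1 | in ⊤ | out ⊤ | prev + | push {0}
  [6] u=2 | in ⊤ | out ⊤ | ==
  [7] u=0 | in ⊤ | out ⊤ | ==

Converged values:
  [0] ⊤
  [1] ⊤
  [2] ⊤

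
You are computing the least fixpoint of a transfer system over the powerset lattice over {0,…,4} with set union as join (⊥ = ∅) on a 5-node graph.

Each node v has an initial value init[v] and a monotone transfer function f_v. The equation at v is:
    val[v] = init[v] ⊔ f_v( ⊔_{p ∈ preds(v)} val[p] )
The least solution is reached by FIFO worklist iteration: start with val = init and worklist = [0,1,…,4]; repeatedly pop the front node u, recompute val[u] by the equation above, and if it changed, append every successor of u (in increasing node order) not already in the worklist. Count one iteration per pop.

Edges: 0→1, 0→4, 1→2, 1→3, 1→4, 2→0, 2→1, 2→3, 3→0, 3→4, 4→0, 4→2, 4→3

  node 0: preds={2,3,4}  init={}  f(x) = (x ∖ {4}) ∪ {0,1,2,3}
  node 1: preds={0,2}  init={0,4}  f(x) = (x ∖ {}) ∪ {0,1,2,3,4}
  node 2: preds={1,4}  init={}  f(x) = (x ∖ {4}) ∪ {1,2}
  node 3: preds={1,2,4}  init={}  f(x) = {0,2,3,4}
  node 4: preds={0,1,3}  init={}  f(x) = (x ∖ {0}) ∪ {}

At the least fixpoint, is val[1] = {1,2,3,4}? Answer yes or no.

no

Iteration log — 9 steps:
  step 1. node 0  ⊔preds={}  new={0,1,2,3}  old={}  +wl: 
  step 2. node 1  ⊔preds={0,1,2,3}  new={0,1,2,3,4}  old={0,4}  +wl: 
  step 3. node 2  ⊔preds={0,1,2,3,4}  new={0,1,2,3}  old={}  +wl: 0,1
  step 4. node 3  ⊔preds={0,1,2,3,4}  new={0,2,3,4}  old={}  +wl: 
  step 5. node 4  ⊔preds={0,1,2,3,4}  new={1,2,3,4}  old={}  +wl: 2,3
  step 6. node 0  ⊔preds={0,1,2,3,4}  new={0,1,2,3}  stable
  step 7. node 1  ⊔preds={0,1,2,3}  new={0,1,2,3,4}  stable
  step 8. node 2  ⊔preds={0,1,2,3,4}  new={0,1,2,3}  stable
  step 9. node 3  ⊔preds={0,1,2,3,4}  new={0,2,3,4}  stable

Least fixpoint reached:
  node 0: {0,1,2,3}
  node 1: {0,1,2,3,4}
  node 2: {0,1,2,3}
  node 3: {0,2,3,4}
  node 4: {1,2,3,4}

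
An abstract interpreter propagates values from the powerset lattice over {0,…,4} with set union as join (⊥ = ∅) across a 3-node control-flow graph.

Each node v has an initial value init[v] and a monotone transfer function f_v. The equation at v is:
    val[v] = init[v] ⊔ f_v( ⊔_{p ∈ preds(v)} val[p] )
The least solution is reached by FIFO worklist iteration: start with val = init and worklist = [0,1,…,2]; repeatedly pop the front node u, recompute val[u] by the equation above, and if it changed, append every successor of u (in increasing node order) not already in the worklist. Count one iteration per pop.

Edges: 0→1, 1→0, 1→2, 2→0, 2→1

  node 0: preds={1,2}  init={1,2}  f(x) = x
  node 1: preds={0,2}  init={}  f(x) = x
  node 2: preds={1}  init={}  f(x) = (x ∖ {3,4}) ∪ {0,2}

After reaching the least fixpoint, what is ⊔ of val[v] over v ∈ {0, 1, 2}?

Worklist (7 pops):
  #1 pop 0: in={} → {1,2} (no change)
  #2 pop 1: in={1,2} → {1,2} (was {}); enqueue [0]
  #3 pop 2: in={1,2} → {0,1,2} (was {}); enqueue [1]
  #4 pop 0: in={0,1,2} → {0,1,2} (was {1,2}); enqueue []
  #5 pop 1: in={0,1,2} → {0,1,2} (was {1,2}); enqueue [0,2]
  #6 pop 0: in={0,1,2} → {0,1,2} (no change)
  #7 pop 2: in={0,1,2} → {0,1,2} (no change)

Fixpoint:
  val[0] = {0,1,2}
  val[1] = {0,1,2}
  val[2] = {0,1,2}

{0,1,2}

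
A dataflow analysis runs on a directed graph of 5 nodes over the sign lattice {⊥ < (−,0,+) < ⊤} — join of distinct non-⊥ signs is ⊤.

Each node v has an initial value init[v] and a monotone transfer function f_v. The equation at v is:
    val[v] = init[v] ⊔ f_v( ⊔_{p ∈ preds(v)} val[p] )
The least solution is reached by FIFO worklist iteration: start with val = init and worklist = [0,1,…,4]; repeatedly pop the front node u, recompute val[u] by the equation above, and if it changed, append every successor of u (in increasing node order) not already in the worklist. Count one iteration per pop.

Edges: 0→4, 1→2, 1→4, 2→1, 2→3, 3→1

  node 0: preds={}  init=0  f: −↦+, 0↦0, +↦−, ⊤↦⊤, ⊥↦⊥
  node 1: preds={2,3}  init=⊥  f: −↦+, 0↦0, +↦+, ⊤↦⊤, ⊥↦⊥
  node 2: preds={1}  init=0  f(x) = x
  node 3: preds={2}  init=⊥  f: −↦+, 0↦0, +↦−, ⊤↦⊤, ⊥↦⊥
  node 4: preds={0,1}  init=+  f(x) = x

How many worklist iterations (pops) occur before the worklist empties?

6

Iteration log — 6 steps:
  step 1. node 0  ⊔preds=⊥  new=0  stable
  step 2. node 1  ⊔preds=0  new=0  old=⊥  +wl: 
  step 3. node 2  ⊔preds=0  new=0  stable
  step 4. node 3  ⊔preds=0  new=0  old=⊥  +wl: 1
  step 5. node 4  ⊔preds=0  new=⊤  old=+  +wl: 
  step 6. node 1  ⊔preds=0  new=0  stable

Least fixpoint reached:
  node 0: 0
  node 1: 0
  node 2: 0
  node 3: 0
  node 4: ⊤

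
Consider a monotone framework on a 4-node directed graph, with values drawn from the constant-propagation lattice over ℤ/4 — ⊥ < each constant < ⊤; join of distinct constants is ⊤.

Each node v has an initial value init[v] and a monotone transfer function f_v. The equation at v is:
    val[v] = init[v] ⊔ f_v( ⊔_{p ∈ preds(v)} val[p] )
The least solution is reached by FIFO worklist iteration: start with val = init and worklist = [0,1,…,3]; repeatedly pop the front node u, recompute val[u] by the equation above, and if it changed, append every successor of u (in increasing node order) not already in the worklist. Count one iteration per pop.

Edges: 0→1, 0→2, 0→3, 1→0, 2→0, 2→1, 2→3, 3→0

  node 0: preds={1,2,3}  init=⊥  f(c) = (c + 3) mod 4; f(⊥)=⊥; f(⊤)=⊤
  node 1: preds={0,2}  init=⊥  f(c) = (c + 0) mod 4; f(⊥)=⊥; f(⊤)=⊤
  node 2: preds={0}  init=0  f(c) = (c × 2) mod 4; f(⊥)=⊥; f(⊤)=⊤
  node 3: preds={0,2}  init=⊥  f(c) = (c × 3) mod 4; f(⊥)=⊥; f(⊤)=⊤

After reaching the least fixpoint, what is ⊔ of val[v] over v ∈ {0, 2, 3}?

⊤

Iteration log — 8 steps:
  step 1. node 0  ⊔preds=0  new=3  old=⊥  +wl: 
  step 2. node 1  ⊔preds=⊤  new=⊤  old=⊥  +wl: 0
  step 3. node 2  ⊔preds=3  new=⊤  old=0  +wl: 1
  step 4. node 3  ⊔preds=⊤  new=⊤  old=⊥  +wl: 
  step 5. node 0  ⊔preds=⊤  new=⊤  old=3  +wl: 2,3
  step 6. node 1  ⊔preds=⊤  new=⊤  stable
  step 7. node 2  ⊔preds=⊤  new=⊤  stable
  step 8. node 3  ⊔preds=⊤  new=⊤  stable

Least fixpoint reached:
  node 0: ⊤
  node 1: ⊤
  node 2: ⊤
  node 3: ⊤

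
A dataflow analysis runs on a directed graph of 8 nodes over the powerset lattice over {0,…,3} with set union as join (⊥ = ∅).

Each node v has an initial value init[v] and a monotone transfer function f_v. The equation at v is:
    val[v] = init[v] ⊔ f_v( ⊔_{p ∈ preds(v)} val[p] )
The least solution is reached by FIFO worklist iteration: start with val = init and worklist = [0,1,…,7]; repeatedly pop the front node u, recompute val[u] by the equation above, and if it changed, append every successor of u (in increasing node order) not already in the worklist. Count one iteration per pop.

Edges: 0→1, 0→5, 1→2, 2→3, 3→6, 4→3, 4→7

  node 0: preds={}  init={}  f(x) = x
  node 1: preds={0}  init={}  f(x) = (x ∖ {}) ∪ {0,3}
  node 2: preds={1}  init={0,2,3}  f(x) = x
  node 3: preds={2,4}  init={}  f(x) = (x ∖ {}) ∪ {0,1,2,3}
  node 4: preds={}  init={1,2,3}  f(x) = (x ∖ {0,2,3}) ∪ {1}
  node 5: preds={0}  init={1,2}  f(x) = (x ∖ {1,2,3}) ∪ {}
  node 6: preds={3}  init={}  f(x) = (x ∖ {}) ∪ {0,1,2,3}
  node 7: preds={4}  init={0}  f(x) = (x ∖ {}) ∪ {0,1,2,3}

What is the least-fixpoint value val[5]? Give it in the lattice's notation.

{1,2}

Worklist (8 pops):
  #1 pop 0: in={} → {} (no change)
  #2 pop 1: in={} → {0,3} (was {}); enqueue []
  #3 pop 2: in={0,3} → {0,2,3} (no change)
  #4 pop 3: in={0,1,2,3} → {0,1,2,3} (was {}); enqueue []
  #5 pop 4: in={} → {1,2,3} (no change)
  #6 pop 5: in={} → {1,2} (no change)
  #7 pop 6: in={0,1,2,3} → {0,1,2,3} (was {}); enqueue []
  #8 pop 7: in={1,2,3} → {0,1,2,3} (was {0}); enqueue []

Fixpoint:
  val[0] = {}
  val[1] = {0,3}
  val[2] = {0,2,3}
  val[3] = {0,1,2,3}
  val[4] = {1,2,3}
  val[5] = {1,2}
  val[6] = {0,1,2,3}
  val[7] = {0,1,2,3}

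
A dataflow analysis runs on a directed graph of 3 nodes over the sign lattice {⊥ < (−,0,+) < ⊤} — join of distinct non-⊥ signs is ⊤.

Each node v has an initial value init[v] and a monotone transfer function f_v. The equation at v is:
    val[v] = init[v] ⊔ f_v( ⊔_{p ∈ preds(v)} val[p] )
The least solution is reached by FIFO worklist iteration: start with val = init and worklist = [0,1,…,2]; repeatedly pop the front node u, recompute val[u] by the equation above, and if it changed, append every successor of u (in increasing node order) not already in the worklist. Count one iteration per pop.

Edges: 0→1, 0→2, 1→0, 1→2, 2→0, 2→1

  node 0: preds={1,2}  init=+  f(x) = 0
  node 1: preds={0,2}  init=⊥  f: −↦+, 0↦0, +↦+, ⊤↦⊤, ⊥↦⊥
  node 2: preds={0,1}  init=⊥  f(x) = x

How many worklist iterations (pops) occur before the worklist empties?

Iteration log — 5 steps:
  step 1. node 0  ⊔preds=⊥  new=⊤  old=+  +wl: 
  step 2. node 1  ⊔preds=⊤  new=⊤  old=⊥  +wl: 0
  step 3. node 2  ⊔preds=⊤  new=⊤  old=⊥  +wl: 1
  step 4. node 0  ⊔preds=⊤  new=⊤  stable
  step 5. node 1  ⊔preds=⊤  new=⊤  stable

Least fixpoint reached:
  node 0: ⊤
  node 1: ⊤
  node 2: ⊤

5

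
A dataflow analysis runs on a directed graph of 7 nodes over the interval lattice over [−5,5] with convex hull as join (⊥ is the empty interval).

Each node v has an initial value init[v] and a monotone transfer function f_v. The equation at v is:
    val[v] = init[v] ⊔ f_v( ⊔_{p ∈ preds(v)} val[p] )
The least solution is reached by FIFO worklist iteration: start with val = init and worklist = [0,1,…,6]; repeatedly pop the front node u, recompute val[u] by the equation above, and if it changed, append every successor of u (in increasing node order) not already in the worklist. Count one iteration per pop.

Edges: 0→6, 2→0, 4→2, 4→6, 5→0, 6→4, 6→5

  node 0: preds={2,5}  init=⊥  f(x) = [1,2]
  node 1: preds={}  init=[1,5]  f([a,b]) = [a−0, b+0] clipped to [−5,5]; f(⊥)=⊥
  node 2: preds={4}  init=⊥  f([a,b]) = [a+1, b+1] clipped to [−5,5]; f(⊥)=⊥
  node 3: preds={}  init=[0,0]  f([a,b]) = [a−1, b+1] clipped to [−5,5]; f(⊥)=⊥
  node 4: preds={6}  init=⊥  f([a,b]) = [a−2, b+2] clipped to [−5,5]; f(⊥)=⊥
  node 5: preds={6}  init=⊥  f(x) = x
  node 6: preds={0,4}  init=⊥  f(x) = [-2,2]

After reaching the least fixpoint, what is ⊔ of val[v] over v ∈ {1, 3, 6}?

Worklist (12 pops):
  #1 pop 0: in=⊥ → [1,2] (was ⊥); enqueue []
  #2 pop 1: in=⊥ → [1,5] (no change)
  #3 pop 2: in=⊥ → ⊥ (no change)
  #4 pop 3: in=⊥ → [0,0] (no change)
  #5 pop 4: in=⊥ → ⊥ (no change)
  #6 pop 5: in=⊥ → ⊥ (no change)
  #7 pop 6: in=[1,2] → [-2,2] (was ⊥); enqueue [4,5]
  #8 pop 4: in=[-2,2] → [-4,4] (was ⊥); enqueue [2,6]
  #9 pop 5: in=[-2,2] → [-2,2] (was ⊥); enqueue [0]
  #10 pop 2: in=[-4,4] → [-3,5] (was ⊥); enqueue []
  #11 pop 6: in=[-4,4] → [-2,2] (no change)
  #12 pop 0: in=[-3,5] → [1,2] (no change)

Fixpoint:
  val[0] = [1,2]
  val[1] = [1,5]
  val[2] = [-3,5]
  val[3] = [0,0]
  val[4] = [-4,4]
  val[5] = [-2,2]
  val[6] = [-2,2]

[-2,5]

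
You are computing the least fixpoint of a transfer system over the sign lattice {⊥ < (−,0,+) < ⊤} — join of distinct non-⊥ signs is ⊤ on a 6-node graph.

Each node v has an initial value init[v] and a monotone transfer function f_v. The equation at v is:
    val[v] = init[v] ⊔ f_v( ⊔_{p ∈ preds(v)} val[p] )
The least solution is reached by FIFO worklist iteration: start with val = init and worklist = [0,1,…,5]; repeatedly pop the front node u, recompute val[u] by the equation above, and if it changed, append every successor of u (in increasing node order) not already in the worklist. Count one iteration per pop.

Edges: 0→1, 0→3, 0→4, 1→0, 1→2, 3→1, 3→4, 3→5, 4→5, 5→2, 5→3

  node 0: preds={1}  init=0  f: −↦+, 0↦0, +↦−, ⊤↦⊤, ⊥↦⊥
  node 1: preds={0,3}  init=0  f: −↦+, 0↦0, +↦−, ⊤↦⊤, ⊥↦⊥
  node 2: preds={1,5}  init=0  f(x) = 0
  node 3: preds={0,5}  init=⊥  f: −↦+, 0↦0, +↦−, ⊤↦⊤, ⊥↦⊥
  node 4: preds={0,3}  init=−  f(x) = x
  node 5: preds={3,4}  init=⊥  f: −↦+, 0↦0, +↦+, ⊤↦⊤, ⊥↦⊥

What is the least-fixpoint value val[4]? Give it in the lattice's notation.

Worklist (17 pops):
  #1 pop 0: in=0 → 0 (no change)
  #2 pop 1: in=0 → 0 (no change)
  #3 pop 2: in=0 → 0 (no change)
  #4 pop 3: in=0 → 0 (was ⊥); enqueue [1]
  #5 pop 4: in=0 → ⊤ (was −); enqueue []
  #6 pop 5: in=⊤ → ⊤ (was ⊥); enqueue [2,3]
  #7 pop 1: in=0 → 0 (no change)
  #8 pop 2: in=⊤ → 0 (no change)
  #9 pop 3: in=⊤ → ⊤ (was 0); enqueue [1,4,5]
  #10 pop 1: in=⊤ → ⊤ (was 0); enqueue [0,2]
  #11 pop 4: in=⊤ → ⊤ (no change)
  #12 pop 5: in=⊤ → ⊤ (no change)
  #13 pop 0: in=⊤ → ⊤ (was 0); enqueue [1,3,4]
  #14 pop 2: in=⊤ → 0 (no change)
  #15 pop 1: in=⊤ → ⊤ (no change)
  #16 pop 3: in=⊤ → ⊤ (no change)
  #17 pop 4: in=⊤ → ⊤ (no change)

Fixpoint:
  val[0] = ⊤
  val[1] = ⊤
  val[2] = 0
  val[3] = ⊤
  val[4] = ⊤
  val[5] = ⊤

⊤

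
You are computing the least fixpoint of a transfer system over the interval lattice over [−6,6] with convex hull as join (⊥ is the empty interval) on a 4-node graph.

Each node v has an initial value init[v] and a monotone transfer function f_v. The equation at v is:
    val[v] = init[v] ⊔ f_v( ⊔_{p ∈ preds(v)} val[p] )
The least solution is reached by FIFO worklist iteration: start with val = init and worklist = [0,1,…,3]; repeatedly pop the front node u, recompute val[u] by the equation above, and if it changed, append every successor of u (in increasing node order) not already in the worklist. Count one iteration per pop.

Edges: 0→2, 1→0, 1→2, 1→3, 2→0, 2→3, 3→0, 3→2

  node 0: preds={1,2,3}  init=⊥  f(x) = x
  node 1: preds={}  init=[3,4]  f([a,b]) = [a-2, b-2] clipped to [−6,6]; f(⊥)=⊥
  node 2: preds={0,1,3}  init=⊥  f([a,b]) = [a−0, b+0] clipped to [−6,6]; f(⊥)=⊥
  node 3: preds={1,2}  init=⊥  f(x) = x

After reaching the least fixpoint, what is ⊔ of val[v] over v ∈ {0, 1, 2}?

Trace (6 dequeues):
  [1] u=0 | in [3,4] | out [3,4] | prev ⊥ | push {}
  [2] u=1 | in ⊥ | out [3,4] | ==
  [3] u=2 | in [3,4] | out [3,4] | prev ⊥ | push {0}
  [4] u=3 | in [3,4] | out [3,4] | prev ⊥ | push {2}
  [5] u=0 | in [3,4] | out [3,4] | ==
  [6] u=2 | in [3,4] | out [3,4] | ==

Converged values:
  [0] [3,4]
  [1] [3,4]
  [2] [3,4]
  [3] [3,4]

[3,4]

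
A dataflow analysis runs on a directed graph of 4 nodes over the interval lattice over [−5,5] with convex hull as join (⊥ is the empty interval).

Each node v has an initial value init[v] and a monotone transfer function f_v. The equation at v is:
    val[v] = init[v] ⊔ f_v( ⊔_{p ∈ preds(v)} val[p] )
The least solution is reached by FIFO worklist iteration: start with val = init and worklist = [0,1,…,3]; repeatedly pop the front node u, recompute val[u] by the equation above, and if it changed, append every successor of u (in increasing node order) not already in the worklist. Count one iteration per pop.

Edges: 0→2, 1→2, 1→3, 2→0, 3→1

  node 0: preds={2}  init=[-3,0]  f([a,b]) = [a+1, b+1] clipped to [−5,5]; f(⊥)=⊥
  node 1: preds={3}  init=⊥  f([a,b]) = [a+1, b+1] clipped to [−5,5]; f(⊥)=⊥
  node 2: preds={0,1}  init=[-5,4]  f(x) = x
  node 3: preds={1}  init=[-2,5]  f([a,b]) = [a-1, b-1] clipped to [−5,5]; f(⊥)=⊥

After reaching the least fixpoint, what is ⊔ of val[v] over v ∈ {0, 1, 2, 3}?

[-5,5]

Iteration log — 5 steps:
  step 1. node 0  ⊔preds=[-5,4]  new=[-4,5]  old=[-3,0]  +wl: 
  step 2. node 1  ⊔preds=[-2,5]  new=[-1,5]  old=⊥  +wl: 
  step 3. node 2  ⊔preds=[-4,5]  new=[-5,5]  old=[-5,4]  +wl: 0
  step 4. node 3  ⊔preds=[-1,5]  new=[-2,5]  stable
  step 5. node 0  ⊔preds=[-5,5]  new=[-4,5]  stable

Least fixpoint reached:
  node 0: [-4,5]
  node 1: [-1,5]
  node 2: [-5,5]
  node 3: [-2,5]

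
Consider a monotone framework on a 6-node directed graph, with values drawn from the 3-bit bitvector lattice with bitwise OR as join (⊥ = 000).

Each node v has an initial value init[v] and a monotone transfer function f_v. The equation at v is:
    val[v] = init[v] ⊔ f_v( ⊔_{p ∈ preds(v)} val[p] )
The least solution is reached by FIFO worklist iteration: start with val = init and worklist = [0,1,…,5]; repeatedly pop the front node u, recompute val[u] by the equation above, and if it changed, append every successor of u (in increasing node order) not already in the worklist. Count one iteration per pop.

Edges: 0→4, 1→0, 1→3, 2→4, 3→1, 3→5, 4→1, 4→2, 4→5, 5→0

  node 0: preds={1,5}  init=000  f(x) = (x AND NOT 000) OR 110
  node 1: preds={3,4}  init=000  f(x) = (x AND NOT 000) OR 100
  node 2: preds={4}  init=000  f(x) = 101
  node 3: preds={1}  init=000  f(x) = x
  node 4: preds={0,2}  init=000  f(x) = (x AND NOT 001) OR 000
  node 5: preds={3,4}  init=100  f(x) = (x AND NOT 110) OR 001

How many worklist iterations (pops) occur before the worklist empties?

14

Trace (14 dequeues):
  [1] u=0 | in 100 | out 110 | prev 000 | push {}
  [2] u=1 | in 000 | out 100 | prev 000 | push {0}
  [3] u=2 | in 000 | out 101 | prev 000 | push {}
  [4] u=3 | in 100 | out 100 | prev 000 | push {1}
  [5] u=4 | in 111 | out 110 | prev 000 | push {2}
  [6] u=5 | in 110 | out 101 | prev 100 | push {}
  [7] u=0 | in 101 | out 111 | prev 110 | push {4}
  [8] u=1 | in 110 | out 110 | prev 100 | push {0,3}
  [9] u=2 | in 110 | out 101 | ==
  [10] u=4 | in 111 | out 110 | ==
  [11] u=0 | in 111 | out 111 | ==
  [12] u=3 | in 110 | out 110 | prev 100 | push {1,5}
  [13] u=1 | in 110 | out 110 | ==
  [14] u=5 | in 110 | out 101 | ==

Converged values:
  [0] 111
  [1] 110
  [2] 101
  [3] 110
  [4] 110
  [5] 101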